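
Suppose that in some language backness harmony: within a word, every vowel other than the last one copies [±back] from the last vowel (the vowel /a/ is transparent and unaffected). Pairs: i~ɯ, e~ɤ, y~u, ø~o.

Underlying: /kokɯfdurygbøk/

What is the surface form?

[køkifdyrygbøk]

/o/ harmonizes with /ø/ ([-back]) → [ø]
/ɯ/ harmonizes with /ø/ ([-back]) → [i]
/u/ harmonizes with /ø/ ([-back]) → [y]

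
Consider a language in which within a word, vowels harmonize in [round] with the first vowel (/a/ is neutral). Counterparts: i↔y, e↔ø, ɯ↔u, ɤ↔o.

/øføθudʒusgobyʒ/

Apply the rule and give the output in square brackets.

no segment meets the rule's conditions; no change.

[øføθudʒusgobyʒ]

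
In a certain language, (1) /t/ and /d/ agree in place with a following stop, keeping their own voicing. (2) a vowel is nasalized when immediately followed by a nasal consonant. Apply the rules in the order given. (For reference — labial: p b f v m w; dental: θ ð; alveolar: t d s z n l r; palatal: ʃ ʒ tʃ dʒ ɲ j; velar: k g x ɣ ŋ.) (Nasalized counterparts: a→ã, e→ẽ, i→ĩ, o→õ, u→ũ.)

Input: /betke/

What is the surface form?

Rule 1: /t/ before /k/ (velar) → [k]
After rule 1: bekke
Rule 2: no segment meets the rule's conditions; no change.

[bekke]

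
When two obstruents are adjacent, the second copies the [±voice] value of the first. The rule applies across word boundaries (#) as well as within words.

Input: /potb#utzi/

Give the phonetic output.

[potp#utsi]

/b/ after /t/ (voiceless) → [p]
/z/ after /t/ (voiceless) → [s]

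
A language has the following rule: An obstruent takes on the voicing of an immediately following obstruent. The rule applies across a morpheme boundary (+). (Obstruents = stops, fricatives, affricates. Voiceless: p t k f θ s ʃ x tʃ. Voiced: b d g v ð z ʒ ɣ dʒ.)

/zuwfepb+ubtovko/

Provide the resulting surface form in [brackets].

/p/ before /b/ (voiced) → [b]
/b/ before /t/ (voiceless) → [p]
/v/ before /k/ (voiceless) → [f]

[zuwfebb+uptofko]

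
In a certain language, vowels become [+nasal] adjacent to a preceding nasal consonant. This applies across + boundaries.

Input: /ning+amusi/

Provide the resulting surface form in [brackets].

/i/ after nasal /n/ → [ĩ]
/u/ after nasal /m/ → [ũ]

[nĩng+amũsi]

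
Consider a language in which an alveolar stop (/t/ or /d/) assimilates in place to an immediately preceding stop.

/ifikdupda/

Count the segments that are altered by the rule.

2

/d/ after /k/ (velar) → [g]
/d/ after /p/ (labial) → [b]
2 segments change.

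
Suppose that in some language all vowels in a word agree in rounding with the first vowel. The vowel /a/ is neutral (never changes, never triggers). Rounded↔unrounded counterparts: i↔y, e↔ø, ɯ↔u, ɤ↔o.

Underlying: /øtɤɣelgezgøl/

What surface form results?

/ɤ/ harmonizes with /ø/ ([+round]) → [o]
/e/ harmonizes with /ø/ ([+round]) → [ø]
/e/ harmonizes with /ø/ ([+round]) → [ø]

[øtoɣølgøzgøl]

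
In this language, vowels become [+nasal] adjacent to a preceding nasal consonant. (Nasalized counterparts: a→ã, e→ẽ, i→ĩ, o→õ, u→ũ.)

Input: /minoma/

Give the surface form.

/i/ after nasal /m/ → [ĩ]
/o/ after nasal /n/ → [õ]
/a/ after nasal /m/ → [ã]

[mĩnõmã]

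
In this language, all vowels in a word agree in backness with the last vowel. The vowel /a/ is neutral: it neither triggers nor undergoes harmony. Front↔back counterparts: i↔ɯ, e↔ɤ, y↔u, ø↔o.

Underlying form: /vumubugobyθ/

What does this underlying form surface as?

/u/ harmonizes with /y/ ([-back]) → [y]
/u/ harmonizes with /y/ ([-back]) → [y]
/u/ harmonizes with /y/ ([-back]) → [y]
/o/ harmonizes with /y/ ([-back]) → [ø]

[vymybygøbyθ]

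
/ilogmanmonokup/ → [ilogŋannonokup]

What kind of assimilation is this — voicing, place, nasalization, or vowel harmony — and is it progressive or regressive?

/m/→[ŋ] /m/→[n].
Each target copies a feature from the preceding segment, so the direction is progressive.

place assimilation, progressive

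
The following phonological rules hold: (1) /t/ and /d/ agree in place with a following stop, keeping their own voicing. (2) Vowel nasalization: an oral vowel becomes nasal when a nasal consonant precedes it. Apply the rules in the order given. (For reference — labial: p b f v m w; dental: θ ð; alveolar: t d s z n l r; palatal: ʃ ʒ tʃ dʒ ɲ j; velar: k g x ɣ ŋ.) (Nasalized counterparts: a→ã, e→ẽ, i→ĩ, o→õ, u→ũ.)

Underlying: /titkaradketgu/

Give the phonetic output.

[tikkaragkekgu]

Rule 1: /t/ before /k/ (velar) → [k]
Rule 1: /d/ before /k/ (velar) → [g]
Rule 1: /t/ before /g/ (velar) → [k]
After rule 1: tikkaragkekgu
Rule 2: no segment meets the rule's conditions; no change.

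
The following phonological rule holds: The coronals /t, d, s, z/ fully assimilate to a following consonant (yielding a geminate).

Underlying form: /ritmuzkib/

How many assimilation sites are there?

2

/t/ before /m/ → [m] (total assimilation)
/z/ before /k/ → [k] (total assimilation)
2 segments change.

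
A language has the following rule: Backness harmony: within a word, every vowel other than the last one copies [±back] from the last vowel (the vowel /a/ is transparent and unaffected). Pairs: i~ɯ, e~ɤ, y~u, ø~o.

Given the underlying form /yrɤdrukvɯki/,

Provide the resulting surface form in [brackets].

[yredrykviki]

/ɤ/ harmonizes with /i/ ([-back]) → [e]
/u/ harmonizes with /i/ ([-back]) → [y]
/ɯ/ harmonizes with /i/ ([-back]) → [i]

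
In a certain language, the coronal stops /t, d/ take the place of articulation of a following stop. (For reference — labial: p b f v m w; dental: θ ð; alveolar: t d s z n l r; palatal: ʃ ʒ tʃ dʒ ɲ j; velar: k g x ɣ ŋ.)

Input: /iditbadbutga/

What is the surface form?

/t/ before /b/ (labial) → [p]
/d/ before /b/ (labial) → [b]
/t/ before /g/ (velar) → [k]

[idipbabbukga]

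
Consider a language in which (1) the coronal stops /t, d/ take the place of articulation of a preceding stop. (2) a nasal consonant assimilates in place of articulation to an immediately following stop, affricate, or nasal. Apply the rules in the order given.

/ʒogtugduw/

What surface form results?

[ʒogkugguw]

Rule 1: /t/ after /g/ (velar) → [k]
Rule 1: /d/ after /g/ (velar) → [g]
After rule 1: ʒogkugguw
Rule 2: no segment meets the rule's conditions; no change.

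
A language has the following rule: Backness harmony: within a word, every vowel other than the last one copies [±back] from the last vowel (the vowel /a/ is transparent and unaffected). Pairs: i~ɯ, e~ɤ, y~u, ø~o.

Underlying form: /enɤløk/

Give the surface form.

/ɤ/ harmonizes with /ø/ ([-back]) → [e]

[eneløk]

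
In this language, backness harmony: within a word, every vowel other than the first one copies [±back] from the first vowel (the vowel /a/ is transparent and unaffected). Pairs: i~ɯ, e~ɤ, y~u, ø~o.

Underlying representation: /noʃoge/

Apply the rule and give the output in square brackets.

[noʃogɤ]

/e/ harmonizes with /o/ ([+back]) → [ɤ]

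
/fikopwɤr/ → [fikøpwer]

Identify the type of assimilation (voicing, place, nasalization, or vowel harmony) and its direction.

/o/→[ø] /ɤ/→[e].
Vowels agree with the first vowel, so the harmony is progressive.

vowel harmony, progressive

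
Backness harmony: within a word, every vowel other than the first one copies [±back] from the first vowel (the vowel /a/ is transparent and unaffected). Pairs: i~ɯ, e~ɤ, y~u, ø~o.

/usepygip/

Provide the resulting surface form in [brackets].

[usɤpugɯp]

/e/ harmonizes with /u/ ([+back]) → [ɤ]
/y/ harmonizes with /u/ ([+back]) → [u]
/i/ harmonizes with /u/ ([+back]) → [ɯ]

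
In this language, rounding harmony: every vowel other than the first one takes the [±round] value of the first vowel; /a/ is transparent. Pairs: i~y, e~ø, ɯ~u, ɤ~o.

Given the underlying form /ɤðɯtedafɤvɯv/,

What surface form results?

no segment meets the rule's conditions; no change.

[ɤðɯtedafɤvɯv]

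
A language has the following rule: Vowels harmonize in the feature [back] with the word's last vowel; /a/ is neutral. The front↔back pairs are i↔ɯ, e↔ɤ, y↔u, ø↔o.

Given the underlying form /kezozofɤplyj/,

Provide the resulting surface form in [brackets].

/o/ harmonizes with /y/ ([-back]) → [ø]
/o/ harmonizes with /y/ ([-back]) → [ø]
/ɤ/ harmonizes with /y/ ([-back]) → [e]

[kezøzøfeplyj]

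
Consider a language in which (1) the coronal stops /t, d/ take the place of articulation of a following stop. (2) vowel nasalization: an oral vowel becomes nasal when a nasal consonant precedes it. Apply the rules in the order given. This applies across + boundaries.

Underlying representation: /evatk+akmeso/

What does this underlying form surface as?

[evakk+akmẽso]

Rule 1: /t/ before /k/ (velar) → [k]
After rule 1: evakk+akmeso
Rule 2: /e/ after nasal /m/ → [ẽ]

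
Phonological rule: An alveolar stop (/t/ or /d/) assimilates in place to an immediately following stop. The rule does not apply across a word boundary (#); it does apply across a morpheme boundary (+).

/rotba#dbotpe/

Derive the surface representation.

/t/ before /b/ (labial) → [p]
/d/ before /b/ (labial) → [b]
/t/ before /p/ (labial) → [p]

[ropba#bboppe]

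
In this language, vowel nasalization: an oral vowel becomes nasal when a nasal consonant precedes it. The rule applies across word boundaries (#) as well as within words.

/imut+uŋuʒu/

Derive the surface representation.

[imũt+uŋũʒu]

/u/ after nasal /m/ → [ũ]
/u/ after nasal /ŋ/ → [ũ]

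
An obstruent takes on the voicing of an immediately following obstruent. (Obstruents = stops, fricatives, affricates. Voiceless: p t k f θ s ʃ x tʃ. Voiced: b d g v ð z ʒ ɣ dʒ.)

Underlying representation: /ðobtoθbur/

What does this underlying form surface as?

/b/ before /t/ (voiceless) → [p]
/θ/ before /b/ (voiced) → [ð]

[ðoptoðbur]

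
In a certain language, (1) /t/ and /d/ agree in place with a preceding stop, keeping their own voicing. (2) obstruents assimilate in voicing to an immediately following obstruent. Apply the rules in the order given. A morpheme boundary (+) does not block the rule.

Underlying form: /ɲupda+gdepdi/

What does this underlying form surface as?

[ɲubba+ggebbi]

Rule 1: /d/ after /p/ (labial) → [b]
Rule 1: /d/ after /g/ (velar) → [g]
Rule 1: /d/ after /p/ (labial) → [b]
After rule 1: ɲupba+ggepbi
Rule 2: /p/ before /b/ (voiced) → [b]
Rule 2: /p/ before /b/ (voiced) → [b]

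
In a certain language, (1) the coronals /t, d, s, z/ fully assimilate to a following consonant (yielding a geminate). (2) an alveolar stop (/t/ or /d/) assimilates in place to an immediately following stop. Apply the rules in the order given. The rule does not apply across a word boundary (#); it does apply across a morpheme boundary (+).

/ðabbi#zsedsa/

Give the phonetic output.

[ðabbi#ssessa]

Rule 1: /z/ before /s/ → [s] (total assimilation)
Rule 1: /d/ before /s/ → [s] (total assimilation)
After rule 1: ðabbi#ssessa
Rule 2: no segment meets the rule's conditions; no change.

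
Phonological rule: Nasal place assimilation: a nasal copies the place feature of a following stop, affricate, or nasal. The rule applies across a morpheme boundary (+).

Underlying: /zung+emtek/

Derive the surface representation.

[zuŋg+entek]

/n/ before /g/ (velar) → [ŋ]
/m/ before /t/ (alveolar) → [n]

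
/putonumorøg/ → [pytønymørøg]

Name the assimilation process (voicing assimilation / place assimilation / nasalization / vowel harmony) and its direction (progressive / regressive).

vowel harmony, regressive

/u/→[y] /o/→[ø] /u/→[y] /o/→[ø].
Vowels agree with the last vowel, so the harmony is regressive.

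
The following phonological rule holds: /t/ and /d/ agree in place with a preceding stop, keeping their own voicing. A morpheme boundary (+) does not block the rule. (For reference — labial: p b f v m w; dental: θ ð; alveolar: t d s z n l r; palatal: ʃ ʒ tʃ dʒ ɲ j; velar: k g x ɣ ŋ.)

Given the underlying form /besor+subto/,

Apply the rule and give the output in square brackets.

[besor+subpo]

/t/ after /b/ (labial) → [p]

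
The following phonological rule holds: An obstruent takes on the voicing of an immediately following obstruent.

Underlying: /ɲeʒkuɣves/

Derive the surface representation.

/ʒ/ before /k/ (voiceless) → [ʃ]

[ɲeʃkuɣves]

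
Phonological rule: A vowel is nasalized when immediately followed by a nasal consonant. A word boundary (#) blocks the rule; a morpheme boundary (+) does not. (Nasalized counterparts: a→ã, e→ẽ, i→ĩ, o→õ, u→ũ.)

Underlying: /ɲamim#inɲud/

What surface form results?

/a/ before nasal /m/ → [ã]
/i/ before nasal /m/ → [ĩ]
/i/ before nasal /n/ → [ĩ]

[ɲãmĩm#ĩnɲud]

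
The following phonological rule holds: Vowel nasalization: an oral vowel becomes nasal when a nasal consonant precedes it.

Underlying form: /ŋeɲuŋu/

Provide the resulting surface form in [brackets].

/e/ after nasal /ŋ/ → [ẽ]
/u/ after nasal /ɲ/ → [ũ]
/u/ after nasal /ŋ/ → [ũ]

[ŋẽɲũŋũ]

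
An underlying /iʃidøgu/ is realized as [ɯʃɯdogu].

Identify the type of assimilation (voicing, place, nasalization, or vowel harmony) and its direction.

vowel harmony, regressive

/i/→[ɯ] /i/→[ɯ] /ø/→[o].
Vowels agree with the last vowel, so the harmony is regressive.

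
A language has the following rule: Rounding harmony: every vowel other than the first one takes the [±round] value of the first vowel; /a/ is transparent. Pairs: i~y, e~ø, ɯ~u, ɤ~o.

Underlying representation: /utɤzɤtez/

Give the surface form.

[utozotøz]

/ɤ/ harmonizes with /u/ ([+round]) → [o]
/ɤ/ harmonizes with /u/ ([+round]) → [o]
/e/ harmonizes with /u/ ([+round]) → [ø]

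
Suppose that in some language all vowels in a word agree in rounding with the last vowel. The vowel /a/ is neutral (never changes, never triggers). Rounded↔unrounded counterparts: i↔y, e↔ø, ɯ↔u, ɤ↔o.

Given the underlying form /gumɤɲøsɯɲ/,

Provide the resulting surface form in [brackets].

[gɯmɤɲesɯɲ]

/u/ harmonizes with /ɯ/ ([-round]) → [ɯ]
/ø/ harmonizes with /ɯ/ ([-round]) → [e]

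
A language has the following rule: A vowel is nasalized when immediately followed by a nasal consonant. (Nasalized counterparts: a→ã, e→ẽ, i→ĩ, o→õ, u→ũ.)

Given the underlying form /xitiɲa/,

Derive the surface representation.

/i/ before nasal /ɲ/ → [ĩ]

[xitĩɲa]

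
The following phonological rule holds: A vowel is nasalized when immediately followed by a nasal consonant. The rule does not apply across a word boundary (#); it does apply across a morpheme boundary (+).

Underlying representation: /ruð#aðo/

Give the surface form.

[ruð#aðo]

no segment meets the rule's conditions; no change.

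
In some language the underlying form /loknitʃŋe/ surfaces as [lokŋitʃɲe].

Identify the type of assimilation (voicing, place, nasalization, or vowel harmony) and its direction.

/n/→[ŋ] /ŋ/→[ɲ].
Each target copies a feature from the preceding segment, so the direction is progressive.

place assimilation, progressive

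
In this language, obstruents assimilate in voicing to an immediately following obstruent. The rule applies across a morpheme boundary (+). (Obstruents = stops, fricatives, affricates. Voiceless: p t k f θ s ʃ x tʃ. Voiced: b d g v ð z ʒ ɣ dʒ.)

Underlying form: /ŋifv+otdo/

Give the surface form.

/f/ before /v/ (voiced) → [v]
/t/ before /d/ (voiced) → [d]

[ŋivv+oddo]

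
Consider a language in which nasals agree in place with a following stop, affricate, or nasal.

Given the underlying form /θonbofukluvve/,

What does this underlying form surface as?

/n/ before /b/ (labial) → [m]

[θombofukluvve]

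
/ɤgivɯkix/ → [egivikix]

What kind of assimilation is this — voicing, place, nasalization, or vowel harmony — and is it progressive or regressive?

/ɤ/→[e] /ɯ/→[i].
Vowels agree with the last vowel, so the harmony is regressive.

vowel harmony, regressive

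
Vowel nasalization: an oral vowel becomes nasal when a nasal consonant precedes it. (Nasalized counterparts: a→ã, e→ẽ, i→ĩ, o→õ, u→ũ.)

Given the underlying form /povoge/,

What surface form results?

[povoge]

no segment meets the rule's conditions; no change.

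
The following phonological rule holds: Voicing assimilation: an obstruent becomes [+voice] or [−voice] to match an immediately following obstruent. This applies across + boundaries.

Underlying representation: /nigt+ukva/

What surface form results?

/g/ before /t/ (voiceless) → [k]
/k/ before /v/ (voiced) → [g]

[nikt+ugva]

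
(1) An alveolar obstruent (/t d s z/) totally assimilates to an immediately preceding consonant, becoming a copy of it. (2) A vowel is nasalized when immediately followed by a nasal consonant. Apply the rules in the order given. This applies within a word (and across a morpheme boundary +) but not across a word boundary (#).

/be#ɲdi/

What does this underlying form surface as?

Rule 1: /d/ after /ɲ/ → [ɲ] (total assimilation)
After rule 1: be#ɲɲi
Rule 2: no segment meets the rule's conditions; no change.

[be#ɲɲi]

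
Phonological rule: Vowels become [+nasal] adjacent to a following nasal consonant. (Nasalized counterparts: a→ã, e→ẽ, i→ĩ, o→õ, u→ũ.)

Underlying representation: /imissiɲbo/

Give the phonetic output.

/i/ before nasal /m/ → [ĩ]
/i/ before nasal /ɲ/ → [ĩ]

[ĩmissĩɲbo]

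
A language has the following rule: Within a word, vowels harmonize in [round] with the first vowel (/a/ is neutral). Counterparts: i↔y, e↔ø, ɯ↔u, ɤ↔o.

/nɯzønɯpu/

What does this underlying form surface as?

/ø/ harmonizes with /ɯ/ ([-round]) → [e]
/u/ harmonizes with /ɯ/ ([-round]) → [ɯ]

[nɯzenɯpɯ]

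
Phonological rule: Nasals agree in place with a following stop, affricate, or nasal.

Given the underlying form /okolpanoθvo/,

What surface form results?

no segment meets the rule's conditions; no change.

[okolpanoθvo]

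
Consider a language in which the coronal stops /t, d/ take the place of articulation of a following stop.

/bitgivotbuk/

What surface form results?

/t/ before /g/ (velar) → [k]
/t/ before /b/ (labial) → [p]

[bikgivopbuk]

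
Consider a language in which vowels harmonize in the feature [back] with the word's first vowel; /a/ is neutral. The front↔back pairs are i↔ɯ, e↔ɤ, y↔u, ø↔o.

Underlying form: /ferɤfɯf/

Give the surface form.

/ɤ/ harmonizes with /e/ ([-back]) → [e]
/ɯ/ harmonizes with /e/ ([-back]) → [i]

[ferefif]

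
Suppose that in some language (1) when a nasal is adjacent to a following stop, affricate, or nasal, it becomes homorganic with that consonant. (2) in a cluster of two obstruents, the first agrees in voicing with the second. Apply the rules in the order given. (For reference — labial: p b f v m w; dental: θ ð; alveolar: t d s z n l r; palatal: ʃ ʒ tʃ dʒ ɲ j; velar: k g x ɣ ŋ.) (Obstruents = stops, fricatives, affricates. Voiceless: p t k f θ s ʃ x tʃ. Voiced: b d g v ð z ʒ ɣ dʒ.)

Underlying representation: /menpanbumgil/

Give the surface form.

[mempambuŋgil]

Rule 1: /n/ before /p/ (labial) → [m]
Rule 1: /n/ before /b/ (labial) → [m]
Rule 1: /m/ before /g/ (velar) → [ŋ]
After rule 1: mempambuŋgil
Rule 2: no segment meets the rule's conditions; no change.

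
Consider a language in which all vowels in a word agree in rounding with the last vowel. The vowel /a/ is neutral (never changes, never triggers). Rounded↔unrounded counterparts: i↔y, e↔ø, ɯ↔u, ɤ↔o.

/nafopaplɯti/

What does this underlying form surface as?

[nafɤpaplɯti]

/o/ harmonizes with /i/ ([-round]) → [ɤ]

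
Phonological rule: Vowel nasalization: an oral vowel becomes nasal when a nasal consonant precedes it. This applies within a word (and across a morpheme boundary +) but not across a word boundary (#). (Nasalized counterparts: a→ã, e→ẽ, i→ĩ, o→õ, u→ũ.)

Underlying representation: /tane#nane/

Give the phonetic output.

/e/ after nasal /n/ → [ẽ]
/a/ after nasal /n/ → [ã]
/e/ after nasal /n/ → [ẽ]

[tanẽ#nãnẽ]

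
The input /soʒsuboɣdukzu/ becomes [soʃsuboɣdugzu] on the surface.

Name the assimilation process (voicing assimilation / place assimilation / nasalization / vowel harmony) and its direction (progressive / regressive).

voicing assimilation, regressive

/ʒ/→[ʃ] /k/→[g].
Each target copies a feature from the following segment, so the direction is regressive.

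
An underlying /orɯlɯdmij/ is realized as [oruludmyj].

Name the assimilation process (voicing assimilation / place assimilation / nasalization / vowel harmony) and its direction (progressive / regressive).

/ɯ/→[u] /ɯ/→[u] /i/→[y].
Vowels agree with the first vowel, so the harmony is progressive.

vowel harmony, progressive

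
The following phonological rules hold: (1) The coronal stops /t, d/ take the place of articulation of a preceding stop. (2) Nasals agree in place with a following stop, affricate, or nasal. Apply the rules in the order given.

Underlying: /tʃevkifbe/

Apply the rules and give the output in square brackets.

Rule 1: no segment meets the rule's conditions; no change.
After rule 1: tʃevkifbe
Rule 2: no segment meets the rule's conditions; no change.

[tʃevkifbe]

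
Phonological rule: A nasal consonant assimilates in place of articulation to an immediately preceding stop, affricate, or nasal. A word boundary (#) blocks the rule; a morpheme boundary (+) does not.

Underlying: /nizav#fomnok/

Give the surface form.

[nizav#fommok]

/n/ after /m/ (labial) → [m]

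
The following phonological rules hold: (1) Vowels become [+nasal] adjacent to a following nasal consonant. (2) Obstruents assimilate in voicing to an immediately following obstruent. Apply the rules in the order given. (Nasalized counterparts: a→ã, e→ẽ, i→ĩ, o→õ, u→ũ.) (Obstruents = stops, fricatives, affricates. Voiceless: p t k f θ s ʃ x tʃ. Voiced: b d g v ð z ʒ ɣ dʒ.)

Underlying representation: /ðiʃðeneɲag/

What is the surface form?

Rule 1: /e/ before nasal /n/ → [ẽ]
Rule 1: /e/ before nasal /ɲ/ → [ẽ]
After rule 1: ðiʃðẽnẽɲag
Rule 2: /ʃ/ before /ð/ (voiced) → [ʒ]

[ðiʒðẽnẽɲag]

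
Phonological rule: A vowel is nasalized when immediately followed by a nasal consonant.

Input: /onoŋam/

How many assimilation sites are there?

/o/ before nasal /n/ → [õ]
/o/ before nasal /ŋ/ → [õ]
/a/ before nasal /m/ → [ã]
3 segments change.

3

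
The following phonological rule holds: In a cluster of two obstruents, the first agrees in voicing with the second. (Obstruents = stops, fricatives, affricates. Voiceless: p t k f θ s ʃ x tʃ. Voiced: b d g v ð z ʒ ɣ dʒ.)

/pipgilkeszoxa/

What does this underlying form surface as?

[pibgilkezzoxa]

/p/ before /g/ (voiced) → [b]
/s/ before /z/ (voiced) → [z]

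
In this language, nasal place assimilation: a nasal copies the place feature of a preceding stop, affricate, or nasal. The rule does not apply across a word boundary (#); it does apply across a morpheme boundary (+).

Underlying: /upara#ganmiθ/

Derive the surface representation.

/m/ after /n/ (alveolar) → [n]

[upara#ganniθ]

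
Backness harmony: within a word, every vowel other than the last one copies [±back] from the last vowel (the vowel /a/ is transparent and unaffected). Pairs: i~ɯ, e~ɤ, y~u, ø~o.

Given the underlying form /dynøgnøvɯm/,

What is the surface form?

/y/ harmonizes with /ɯ/ ([+back]) → [u]
/ø/ harmonizes with /ɯ/ ([+back]) → [o]
/ø/ harmonizes with /ɯ/ ([+back]) → [o]

[dunognovɯm]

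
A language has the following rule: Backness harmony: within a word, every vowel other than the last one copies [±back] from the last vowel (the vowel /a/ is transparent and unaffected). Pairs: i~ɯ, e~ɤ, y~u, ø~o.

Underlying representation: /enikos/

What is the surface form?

/e/ harmonizes with /o/ ([+back]) → [ɤ]
/i/ harmonizes with /o/ ([+back]) → [ɯ]

[ɤnɯkos]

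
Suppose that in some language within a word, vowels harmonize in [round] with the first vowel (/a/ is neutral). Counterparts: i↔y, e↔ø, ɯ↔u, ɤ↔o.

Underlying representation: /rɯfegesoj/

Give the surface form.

[rɯfegesɤj]

/o/ harmonizes with /ɯ/ ([-round]) → [ɤ]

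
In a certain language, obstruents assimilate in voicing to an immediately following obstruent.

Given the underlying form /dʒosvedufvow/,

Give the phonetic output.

[dʒozveduvvow]

/s/ before /v/ (voiced) → [z]
/f/ before /v/ (voiced) → [v]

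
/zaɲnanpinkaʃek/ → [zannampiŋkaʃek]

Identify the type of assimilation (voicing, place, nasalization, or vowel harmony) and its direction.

/ɲ/→[n] /n/→[m] /n/→[ŋ].
Each target copies a feature from the following segment, so the direction is regressive.

place assimilation, regressive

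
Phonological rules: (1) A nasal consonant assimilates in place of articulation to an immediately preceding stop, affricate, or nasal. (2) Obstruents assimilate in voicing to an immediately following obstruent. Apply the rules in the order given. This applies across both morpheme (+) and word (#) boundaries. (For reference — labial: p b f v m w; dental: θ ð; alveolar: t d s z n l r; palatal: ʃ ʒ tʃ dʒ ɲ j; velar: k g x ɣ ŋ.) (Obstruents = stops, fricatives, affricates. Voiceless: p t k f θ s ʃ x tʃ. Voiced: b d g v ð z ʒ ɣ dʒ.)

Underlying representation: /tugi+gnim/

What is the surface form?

[tugi+gŋim]

Rule 1: /n/ after /g/ (velar) → [ŋ]
After rule 1: tugi+gŋim
Rule 2: no segment meets the rule's conditions; no change.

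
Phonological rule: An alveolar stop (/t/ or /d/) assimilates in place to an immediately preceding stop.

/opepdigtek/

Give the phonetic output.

/d/ after /p/ (labial) → [b]
/t/ after /g/ (velar) → [k]

[opepbigkek]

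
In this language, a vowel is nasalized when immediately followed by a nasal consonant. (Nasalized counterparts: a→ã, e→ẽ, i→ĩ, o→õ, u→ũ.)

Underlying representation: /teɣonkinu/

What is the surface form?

[teɣõnkĩnu]

/o/ before nasal /n/ → [õ]
/i/ before nasal /n/ → [ĩ]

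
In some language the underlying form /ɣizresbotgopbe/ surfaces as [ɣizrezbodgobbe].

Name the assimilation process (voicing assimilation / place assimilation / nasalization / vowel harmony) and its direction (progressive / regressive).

voicing assimilation, regressive

/s/→[z] /t/→[d] /p/→[b].
Each target copies a feature from the following segment, so the direction is regressive.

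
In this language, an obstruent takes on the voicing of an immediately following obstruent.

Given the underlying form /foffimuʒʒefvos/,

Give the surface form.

[foffimuʒʒevvos]

/f/ before /v/ (voiced) → [v]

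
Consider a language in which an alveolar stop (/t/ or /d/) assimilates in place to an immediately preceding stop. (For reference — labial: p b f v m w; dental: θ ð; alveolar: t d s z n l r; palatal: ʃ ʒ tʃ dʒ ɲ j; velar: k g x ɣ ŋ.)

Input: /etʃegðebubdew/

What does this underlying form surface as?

/d/ after /b/ (labial) → [b]

[etʃegðebubbew]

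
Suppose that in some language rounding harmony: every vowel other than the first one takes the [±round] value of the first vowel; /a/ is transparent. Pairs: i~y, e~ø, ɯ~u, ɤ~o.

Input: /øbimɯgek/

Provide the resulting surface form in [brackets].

[øbymugøk]

/i/ harmonizes with /ø/ ([+round]) → [y]
/ɯ/ harmonizes with /ø/ ([+round]) → [u]
/e/ harmonizes with /ø/ ([+round]) → [ø]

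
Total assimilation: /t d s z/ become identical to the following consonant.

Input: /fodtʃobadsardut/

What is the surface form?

[fotʃtʃobassardut]

/d/ before /tʃ/ → [tʃ] (total assimilation)
/d/ before /s/ → [s] (total assimilation)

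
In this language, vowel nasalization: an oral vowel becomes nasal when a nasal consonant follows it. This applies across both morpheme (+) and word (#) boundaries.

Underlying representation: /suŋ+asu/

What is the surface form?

/u/ before nasal /ŋ/ → [ũ]

[sũŋ+asu]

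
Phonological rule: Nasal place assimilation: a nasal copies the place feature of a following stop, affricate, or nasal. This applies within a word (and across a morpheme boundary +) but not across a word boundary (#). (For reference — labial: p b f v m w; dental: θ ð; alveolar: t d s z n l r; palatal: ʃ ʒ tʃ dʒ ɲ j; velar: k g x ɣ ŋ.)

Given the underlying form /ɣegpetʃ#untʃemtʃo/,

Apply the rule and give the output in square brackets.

[ɣegpetʃ#uɲtʃeɲtʃo]

/n/ before /tʃ/ (palatal) → [ɲ]
/m/ before /tʃ/ (palatal) → [ɲ]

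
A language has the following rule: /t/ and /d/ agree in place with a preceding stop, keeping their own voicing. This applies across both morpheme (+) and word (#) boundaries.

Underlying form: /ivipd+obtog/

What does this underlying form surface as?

[ivipb+obpog]

/d/ after /p/ (labial) → [b]
/t/ after /b/ (labial) → [p]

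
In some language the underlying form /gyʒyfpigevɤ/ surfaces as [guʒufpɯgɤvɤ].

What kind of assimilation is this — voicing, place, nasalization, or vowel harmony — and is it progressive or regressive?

vowel harmony, regressive

/y/→[u] /y/→[u] /i/→[ɯ] /e/→[ɤ].
Vowels agree with the last vowel, so the harmony is regressive.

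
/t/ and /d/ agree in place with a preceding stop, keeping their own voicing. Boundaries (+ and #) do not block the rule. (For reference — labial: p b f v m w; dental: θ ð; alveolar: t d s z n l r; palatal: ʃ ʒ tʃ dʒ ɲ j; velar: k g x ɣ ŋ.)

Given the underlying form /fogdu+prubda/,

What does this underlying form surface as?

/d/ after /g/ (velar) → [g]
/d/ after /b/ (labial) → [b]

[foggu+prubba]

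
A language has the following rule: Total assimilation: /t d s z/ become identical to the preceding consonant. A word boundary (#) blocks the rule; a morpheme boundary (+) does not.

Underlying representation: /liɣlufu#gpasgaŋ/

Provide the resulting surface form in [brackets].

[liɣlufu#gpasgaŋ]

no segment meets the rule's conditions; no change.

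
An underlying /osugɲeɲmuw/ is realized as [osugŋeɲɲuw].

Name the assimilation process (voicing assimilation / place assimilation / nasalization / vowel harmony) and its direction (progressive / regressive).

/ɲ/→[ŋ] /m/→[ɲ].
Each target copies a feature from the preceding segment, so the direction is progressive.

place assimilation, progressive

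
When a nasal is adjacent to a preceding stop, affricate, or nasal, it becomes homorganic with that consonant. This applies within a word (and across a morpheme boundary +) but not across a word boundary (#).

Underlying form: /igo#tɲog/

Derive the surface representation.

[igo#tnog]

/ɲ/ after /t/ (alveolar) → [n]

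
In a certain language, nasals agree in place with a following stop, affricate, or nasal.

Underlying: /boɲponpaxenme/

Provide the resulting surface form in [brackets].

[bompompaxemme]

/ɲ/ before /p/ (labial) → [m]
/n/ before /p/ (labial) → [m]
/n/ before /m/ (labial) → [m]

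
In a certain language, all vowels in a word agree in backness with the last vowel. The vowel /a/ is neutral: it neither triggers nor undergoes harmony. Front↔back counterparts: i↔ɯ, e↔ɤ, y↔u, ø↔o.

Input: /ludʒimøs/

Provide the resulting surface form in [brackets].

[lydʒimøs]

/u/ harmonizes with /ø/ ([-back]) → [y]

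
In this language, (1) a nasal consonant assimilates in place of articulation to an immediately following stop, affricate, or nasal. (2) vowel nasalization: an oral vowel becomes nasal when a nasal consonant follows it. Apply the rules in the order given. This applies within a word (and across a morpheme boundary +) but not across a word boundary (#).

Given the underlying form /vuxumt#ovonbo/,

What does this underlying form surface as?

Rule 1: /m/ before /t/ (alveolar) → [n]
Rule 1: /n/ before /b/ (labial) → [m]
After rule 1: vuxunt#ovombo
Rule 2: /u/ before nasal /n/ → [ũ]
Rule 2: /o/ before nasal /m/ → [õ]

[vuxũnt#ovõmbo]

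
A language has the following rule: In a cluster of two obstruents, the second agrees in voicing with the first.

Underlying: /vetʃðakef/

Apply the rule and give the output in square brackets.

[vetʃθakef]

/ð/ after /tʃ/ (voiceless) → [θ]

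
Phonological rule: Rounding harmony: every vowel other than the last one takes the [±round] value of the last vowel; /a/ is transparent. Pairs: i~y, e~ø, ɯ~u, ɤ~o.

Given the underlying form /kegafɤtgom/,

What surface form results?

[køgafotgom]

/e/ harmonizes with /o/ ([+round]) → [ø]
/ɤ/ harmonizes with /o/ ([+round]) → [o]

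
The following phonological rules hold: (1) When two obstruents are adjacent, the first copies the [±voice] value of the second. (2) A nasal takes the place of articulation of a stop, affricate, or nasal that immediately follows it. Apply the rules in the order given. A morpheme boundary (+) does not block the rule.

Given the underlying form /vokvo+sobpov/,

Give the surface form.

Rule 1: /k/ before /v/ (voiced) → [g]
Rule 1: /b/ before /p/ (voiceless) → [p]
After rule 1: vogvo+soppov
Rule 2: no segment meets the rule's conditions; no change.

[vogvo+soppov]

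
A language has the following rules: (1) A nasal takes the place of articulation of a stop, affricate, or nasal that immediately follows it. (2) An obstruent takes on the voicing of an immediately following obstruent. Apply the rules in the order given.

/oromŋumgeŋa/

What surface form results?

Rule 1: /m/ before /ŋ/ (velar) → [ŋ]
Rule 1: /m/ before /g/ (velar) → [ŋ]
After rule 1: oroŋŋuŋgeŋa
Rule 2: no segment meets the rule's conditions; no change.

[oroŋŋuŋgeŋa]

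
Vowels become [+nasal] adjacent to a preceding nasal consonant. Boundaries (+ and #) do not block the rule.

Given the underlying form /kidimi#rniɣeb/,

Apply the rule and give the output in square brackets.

[kidimĩ#rnĩɣeb]

/i/ after nasal /m/ → [ĩ]
/i/ after nasal /n/ → [ĩ]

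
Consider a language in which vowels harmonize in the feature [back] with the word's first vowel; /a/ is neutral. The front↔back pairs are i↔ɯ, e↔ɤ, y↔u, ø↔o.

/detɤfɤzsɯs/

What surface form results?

[detefezsis]

/ɤ/ harmonizes with /e/ ([-back]) → [e]
/ɤ/ harmonizes with /e/ ([-back]) → [e]
/ɯ/ harmonizes with /e/ ([-back]) → [i]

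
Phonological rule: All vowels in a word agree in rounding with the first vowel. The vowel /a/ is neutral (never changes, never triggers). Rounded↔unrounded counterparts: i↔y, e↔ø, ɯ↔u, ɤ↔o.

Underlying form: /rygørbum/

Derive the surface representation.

[rygørbum]

no segment meets the rule's conditions; no change.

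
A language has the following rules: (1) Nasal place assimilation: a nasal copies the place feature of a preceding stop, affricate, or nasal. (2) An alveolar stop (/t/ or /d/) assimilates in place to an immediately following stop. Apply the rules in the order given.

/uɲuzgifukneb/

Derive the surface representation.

[uɲuzgifukŋeb]

Rule 1: /n/ after /k/ (velar) → [ŋ]
After rule 1: uɲuzgifukŋeb
Rule 2: no segment meets the rule's conditions; no change.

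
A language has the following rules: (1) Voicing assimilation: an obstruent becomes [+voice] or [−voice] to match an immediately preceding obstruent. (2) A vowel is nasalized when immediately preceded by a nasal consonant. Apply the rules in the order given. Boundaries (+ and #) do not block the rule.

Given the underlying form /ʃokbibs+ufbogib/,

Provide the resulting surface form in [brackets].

[ʃokpibz+ufpogib]

Rule 1: /b/ after /k/ (voiceless) → [p]
Rule 1: /s/ after /b/ (voiced) → [z]
Rule 1: /b/ after /f/ (voiceless) → [p]
After rule 1: ʃokpibz+ufpogib
Rule 2: no segment meets the rule's conditions; no change.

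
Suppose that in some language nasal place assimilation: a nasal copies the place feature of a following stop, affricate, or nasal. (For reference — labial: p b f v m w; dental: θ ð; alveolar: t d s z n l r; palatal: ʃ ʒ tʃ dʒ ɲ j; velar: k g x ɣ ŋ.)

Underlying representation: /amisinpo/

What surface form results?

[amisimpo]

/n/ before /p/ (labial) → [m]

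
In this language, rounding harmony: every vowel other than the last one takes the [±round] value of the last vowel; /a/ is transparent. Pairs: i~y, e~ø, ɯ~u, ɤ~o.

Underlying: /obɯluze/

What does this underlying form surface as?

/o/ harmonizes with /e/ ([-round]) → [ɤ]
/u/ harmonizes with /e/ ([-round]) → [ɯ]

[ɤbɯlɯze]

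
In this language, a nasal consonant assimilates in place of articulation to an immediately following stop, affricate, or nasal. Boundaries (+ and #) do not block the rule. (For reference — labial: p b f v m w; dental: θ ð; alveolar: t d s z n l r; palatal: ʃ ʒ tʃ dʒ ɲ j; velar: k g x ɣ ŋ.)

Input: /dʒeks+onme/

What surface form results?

/n/ before /m/ (labial) → [m]

[dʒeks+omme]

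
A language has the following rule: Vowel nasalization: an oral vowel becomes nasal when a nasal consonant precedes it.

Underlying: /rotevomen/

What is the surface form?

[rotevomẽn]

/e/ after nasal /m/ → [ẽ]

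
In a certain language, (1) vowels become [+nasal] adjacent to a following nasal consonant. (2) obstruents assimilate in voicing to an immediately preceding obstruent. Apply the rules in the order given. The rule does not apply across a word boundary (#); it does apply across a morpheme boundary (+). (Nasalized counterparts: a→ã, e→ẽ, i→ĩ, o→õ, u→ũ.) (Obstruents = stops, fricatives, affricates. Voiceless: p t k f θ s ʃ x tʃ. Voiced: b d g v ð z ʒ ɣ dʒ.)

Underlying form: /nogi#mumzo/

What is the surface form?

[nogi#mũmzo]

Rule 1: /u/ before nasal /m/ → [ũ]
After rule 1: nogi#mũmzo
Rule 2: no segment meets the rule's conditions; no change.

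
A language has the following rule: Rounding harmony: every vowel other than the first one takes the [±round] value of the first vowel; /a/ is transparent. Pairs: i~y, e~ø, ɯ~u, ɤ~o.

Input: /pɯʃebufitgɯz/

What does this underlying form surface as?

/u/ harmonizes with /ɯ/ ([-round]) → [ɯ]

[pɯʃebɯfitgɯz]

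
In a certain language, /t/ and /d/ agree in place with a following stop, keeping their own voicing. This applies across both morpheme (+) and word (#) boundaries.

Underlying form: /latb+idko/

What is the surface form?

/t/ before /b/ (labial) → [p]
/d/ before /k/ (velar) → [g]

[lapb+igko]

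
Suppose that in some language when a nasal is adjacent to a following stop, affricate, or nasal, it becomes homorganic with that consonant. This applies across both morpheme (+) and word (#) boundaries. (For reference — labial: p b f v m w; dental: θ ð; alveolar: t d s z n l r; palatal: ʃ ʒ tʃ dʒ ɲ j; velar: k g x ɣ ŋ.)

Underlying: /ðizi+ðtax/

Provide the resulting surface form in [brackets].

[ðizi+ðtax]

no segment meets the rule's conditions; no change.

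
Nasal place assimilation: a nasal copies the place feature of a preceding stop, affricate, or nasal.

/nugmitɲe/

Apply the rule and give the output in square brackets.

[nugŋitne]

/m/ after /g/ (velar) → [ŋ]
/ɲ/ after /t/ (alveolar) → [n]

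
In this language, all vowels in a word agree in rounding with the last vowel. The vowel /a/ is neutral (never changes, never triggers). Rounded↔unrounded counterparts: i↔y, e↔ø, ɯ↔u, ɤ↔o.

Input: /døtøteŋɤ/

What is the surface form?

/ø/ harmonizes with /ɤ/ ([-round]) → [e]
/ø/ harmonizes with /ɤ/ ([-round]) → [e]

[deteteŋɤ]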